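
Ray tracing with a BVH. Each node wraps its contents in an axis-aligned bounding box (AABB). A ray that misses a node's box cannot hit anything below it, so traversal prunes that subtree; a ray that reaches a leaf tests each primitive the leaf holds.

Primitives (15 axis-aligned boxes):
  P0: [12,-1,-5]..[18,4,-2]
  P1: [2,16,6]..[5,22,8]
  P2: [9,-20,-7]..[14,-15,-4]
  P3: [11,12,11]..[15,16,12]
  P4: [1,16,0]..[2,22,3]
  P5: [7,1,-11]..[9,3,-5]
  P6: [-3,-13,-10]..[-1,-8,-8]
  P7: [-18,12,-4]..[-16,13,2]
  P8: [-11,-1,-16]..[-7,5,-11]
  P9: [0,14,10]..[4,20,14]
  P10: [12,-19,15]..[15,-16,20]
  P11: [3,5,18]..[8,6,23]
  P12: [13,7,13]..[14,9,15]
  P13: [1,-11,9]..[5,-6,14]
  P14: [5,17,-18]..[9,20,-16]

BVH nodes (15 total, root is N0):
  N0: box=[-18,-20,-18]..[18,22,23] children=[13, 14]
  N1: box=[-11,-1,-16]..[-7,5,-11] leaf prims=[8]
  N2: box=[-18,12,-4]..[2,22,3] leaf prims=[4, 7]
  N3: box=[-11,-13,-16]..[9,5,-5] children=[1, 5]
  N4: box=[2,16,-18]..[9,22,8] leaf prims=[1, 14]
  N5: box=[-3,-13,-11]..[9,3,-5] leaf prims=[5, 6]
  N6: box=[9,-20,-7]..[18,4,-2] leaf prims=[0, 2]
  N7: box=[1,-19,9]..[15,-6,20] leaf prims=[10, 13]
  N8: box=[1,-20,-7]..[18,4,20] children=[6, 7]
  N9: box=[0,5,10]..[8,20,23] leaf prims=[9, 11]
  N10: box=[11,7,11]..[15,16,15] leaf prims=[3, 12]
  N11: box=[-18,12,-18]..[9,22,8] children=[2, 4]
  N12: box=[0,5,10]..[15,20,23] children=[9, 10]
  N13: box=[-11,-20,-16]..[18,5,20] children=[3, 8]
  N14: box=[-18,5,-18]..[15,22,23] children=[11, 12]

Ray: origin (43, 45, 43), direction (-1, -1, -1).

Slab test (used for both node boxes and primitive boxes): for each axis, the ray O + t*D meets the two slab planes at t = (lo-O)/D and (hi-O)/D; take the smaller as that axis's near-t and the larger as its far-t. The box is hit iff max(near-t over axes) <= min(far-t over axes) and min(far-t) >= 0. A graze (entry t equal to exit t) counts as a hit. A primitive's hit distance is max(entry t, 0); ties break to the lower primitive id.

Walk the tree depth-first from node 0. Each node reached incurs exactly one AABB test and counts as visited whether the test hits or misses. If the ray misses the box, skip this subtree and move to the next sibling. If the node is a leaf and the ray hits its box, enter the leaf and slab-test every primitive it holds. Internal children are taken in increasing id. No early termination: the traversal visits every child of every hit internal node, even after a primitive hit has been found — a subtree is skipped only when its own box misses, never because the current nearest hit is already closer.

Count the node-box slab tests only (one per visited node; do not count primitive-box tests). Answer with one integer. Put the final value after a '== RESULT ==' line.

Traverse from the root:
N0 x:[25,61] y:[23,65] z:[20,61] -> hit [25,61], descend [13, 14]
  N13 x:[25,54] y:[40,65] z:[23,59] -> hit [40,54], descend [3, 8]
    N3 x:[34,54] y:[40,58] z:[48,59] -> hit [48,54], descend [1, 5]
      N1 x:[50,54] y:[40,46] z:[54,59] -> miss, prune
      N5 x:[34,46] y:[42,58] z:[48,54] -> miss, prune
    N8 x:[25,42] y:[41,65] z:[23,50] -> hit [41,42], descend [6, 7]
      N6 x:[25,34] y:[41,65] z:[45,50] -> miss, prune
      N7 x:[28,42] y:[51,64] z:[23,34] -> miss, prune
  N14 x:[28,61] y:[23,40] z:[20,61] -> hit [28,40], descend [11, 12]
    N11 x:[34,61] y:[23,33] z:[35,61] -> miss, prune
    N12 x:[28,43] y:[25,40] z:[20,33] -> hit [28,33], descend [9, 10]
      N9 x:[35,43] y:[25,40] z:[20,33] -> miss, prune
      N10 x:[28,32] y:[29,38] z:[28,32] -> hit [29,32] leaf, test {P3@t=31, P12(miss)}

order=[0, 13, 3, 1, 5, 8, 6, 7, 14, 11, 12, 9, 10]  |boxes|=13  |leaves|=1  hit=P3

== RESULT ==
13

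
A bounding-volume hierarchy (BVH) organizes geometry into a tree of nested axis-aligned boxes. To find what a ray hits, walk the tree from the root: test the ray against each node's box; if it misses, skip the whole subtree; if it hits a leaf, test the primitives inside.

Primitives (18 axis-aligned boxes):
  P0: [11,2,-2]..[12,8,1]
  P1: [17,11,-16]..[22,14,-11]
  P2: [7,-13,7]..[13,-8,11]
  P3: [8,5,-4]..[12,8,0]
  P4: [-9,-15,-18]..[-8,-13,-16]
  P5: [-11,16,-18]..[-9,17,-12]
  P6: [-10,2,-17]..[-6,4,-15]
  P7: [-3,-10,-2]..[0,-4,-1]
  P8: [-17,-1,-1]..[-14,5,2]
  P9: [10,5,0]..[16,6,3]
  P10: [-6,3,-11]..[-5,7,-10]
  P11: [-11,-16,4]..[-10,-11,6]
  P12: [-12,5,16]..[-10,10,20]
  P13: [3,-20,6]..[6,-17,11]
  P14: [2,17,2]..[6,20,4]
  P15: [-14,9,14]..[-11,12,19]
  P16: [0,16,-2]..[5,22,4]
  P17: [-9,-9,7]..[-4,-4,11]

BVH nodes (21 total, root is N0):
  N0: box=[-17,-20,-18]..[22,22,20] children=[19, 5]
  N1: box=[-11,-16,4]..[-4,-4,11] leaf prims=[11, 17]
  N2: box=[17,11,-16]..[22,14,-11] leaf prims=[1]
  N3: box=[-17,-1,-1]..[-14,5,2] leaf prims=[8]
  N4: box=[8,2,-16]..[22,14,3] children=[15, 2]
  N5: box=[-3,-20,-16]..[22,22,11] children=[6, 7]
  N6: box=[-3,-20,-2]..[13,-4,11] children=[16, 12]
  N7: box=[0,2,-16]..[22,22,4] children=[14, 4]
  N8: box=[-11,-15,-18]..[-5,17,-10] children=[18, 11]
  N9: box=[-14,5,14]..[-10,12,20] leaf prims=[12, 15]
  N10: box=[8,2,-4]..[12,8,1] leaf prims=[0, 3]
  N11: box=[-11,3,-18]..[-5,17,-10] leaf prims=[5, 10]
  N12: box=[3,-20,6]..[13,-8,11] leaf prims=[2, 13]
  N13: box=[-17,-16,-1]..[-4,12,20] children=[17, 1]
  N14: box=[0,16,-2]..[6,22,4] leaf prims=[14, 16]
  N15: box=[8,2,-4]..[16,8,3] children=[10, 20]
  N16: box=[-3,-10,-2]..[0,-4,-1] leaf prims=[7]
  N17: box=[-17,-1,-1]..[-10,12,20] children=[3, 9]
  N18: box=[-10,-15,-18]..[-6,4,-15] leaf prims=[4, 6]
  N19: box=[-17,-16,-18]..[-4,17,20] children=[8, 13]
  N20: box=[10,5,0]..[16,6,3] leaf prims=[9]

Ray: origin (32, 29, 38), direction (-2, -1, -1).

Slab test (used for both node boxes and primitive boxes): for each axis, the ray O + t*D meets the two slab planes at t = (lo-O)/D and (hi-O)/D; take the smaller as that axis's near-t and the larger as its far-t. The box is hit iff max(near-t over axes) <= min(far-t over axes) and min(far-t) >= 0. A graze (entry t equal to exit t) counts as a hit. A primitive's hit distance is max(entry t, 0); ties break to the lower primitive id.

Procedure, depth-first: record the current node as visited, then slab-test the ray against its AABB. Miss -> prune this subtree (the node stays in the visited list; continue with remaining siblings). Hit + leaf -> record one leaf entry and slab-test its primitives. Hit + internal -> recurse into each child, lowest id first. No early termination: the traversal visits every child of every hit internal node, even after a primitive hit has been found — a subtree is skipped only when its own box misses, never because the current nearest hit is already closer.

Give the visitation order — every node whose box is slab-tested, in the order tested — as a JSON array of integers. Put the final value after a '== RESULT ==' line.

Trace the traversal:
N0 x:[5,49/2] y:[7,49] z:[18,56] -> hit [18,49/2], descend [5, 19]
  N5 x:[5,35/2] y:[7,49] z:[27,54] -> miss, prune
  N19 x:[18,49/2] y:[12,45] z:[18,56] -> hit [18,49/2], descend [8, 13]
    N8 x:[37/2,43/2] y:[12,44] z:[48,56] -> miss, prune
    N13 x:[18,49/2] y:[17,45] z:[18,39] -> hit [18,49/2], descend [1, 17]
      N1 x:[18,43/2] y:[33,45] z:[27,34] -> miss, prune
      N17 x:[21,49/2] y:[17,30] z:[18,39] -> hit [21,49/2], descend [3, 9]
        N3 x:[23,49/2] y:[24,30] z:[36,39] -> miss, prune
        N9 x:[21,23] y:[17,24] z:[18,24] -> hit [21,23] leaf, test {P12@t=21, P15(miss)}

Visited [0, 5, 19, 8, 13, 1, 17, 3, 9]. Tests: 9 box, 1 leaf. Nearest: P12.

== RESULT ==
[0, 5, 19, 8, 13, 1, 17, 3, 9]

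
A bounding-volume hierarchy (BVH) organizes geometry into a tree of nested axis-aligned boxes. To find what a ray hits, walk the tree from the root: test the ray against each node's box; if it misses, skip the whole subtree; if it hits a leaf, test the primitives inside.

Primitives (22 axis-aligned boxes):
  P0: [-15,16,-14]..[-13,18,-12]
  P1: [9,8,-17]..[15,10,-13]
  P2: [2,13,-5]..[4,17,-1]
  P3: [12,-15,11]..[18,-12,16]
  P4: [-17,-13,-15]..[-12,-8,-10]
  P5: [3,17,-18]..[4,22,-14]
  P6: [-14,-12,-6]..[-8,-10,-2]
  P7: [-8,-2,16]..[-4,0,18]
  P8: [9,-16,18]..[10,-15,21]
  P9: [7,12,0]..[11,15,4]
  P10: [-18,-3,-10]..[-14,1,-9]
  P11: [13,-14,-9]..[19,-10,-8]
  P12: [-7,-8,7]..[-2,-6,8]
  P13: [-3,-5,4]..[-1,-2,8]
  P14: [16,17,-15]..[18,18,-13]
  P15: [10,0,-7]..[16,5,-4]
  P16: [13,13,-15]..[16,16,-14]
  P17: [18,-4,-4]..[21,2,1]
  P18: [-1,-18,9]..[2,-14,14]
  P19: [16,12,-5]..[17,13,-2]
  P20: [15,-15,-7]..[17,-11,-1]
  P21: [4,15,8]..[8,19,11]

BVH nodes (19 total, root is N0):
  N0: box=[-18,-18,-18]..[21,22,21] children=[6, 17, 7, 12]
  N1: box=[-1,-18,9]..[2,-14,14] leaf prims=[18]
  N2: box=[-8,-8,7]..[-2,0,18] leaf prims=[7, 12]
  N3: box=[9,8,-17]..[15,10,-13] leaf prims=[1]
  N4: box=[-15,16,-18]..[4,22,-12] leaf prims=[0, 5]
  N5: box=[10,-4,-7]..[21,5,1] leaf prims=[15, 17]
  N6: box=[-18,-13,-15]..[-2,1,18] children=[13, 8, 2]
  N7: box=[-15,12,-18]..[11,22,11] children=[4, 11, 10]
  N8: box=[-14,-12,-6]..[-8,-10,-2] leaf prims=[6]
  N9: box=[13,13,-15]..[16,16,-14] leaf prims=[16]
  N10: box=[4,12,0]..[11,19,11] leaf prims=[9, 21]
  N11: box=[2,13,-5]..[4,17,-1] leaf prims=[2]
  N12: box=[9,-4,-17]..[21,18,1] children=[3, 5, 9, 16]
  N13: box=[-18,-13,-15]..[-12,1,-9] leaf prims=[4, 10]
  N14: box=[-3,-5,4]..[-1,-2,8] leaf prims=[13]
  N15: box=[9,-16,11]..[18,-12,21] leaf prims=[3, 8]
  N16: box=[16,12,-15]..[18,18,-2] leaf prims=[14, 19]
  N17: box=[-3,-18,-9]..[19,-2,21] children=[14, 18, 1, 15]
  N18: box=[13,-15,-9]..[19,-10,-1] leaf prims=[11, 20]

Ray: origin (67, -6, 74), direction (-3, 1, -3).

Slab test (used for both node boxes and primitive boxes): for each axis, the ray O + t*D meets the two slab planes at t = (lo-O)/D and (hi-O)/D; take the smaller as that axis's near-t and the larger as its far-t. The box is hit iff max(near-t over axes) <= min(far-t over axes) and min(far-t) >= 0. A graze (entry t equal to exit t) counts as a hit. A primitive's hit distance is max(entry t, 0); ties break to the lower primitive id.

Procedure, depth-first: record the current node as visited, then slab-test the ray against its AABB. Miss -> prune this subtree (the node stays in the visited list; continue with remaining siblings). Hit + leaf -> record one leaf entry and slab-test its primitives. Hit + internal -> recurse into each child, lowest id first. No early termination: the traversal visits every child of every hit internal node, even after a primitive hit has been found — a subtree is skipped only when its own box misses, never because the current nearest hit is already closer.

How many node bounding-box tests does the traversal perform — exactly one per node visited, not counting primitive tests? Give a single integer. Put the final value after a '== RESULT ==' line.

Trace the traversal:
N0 x:[46/3,85/3] y:[-12,28] z:[53/3,92/3] -> hit [53/3,28], descend [6, 7, 12, 17]
  N6 x:[23,85/3] y:[-7,7] z:[56/3,89/3] -> miss, prune
  N7 x:[56/3,82/3] y:[18,28] z:[21,92/3] -> hit [21,82/3], descend [4, 10, 11]
    N4 x:[21,82/3] y:[22,28] z:[86/3,92/3] -> miss, prune
    N10 x:[56/3,21] y:[18,25] z:[21,74/3] -> hit [21,21] leaf, test {P9(miss), P21@t=21}
    N11 x:[21,65/3] y:[19,23] z:[25,79/3] -> miss, prune
  N12 x:[46/3,58/3] y:[2,24] z:[73/3,91/3] -> miss, prune
  N17 x:[16,70/3] y:[-12,4] z:[53/3,83/3] -> miss, prune

8 AABB tests over nodes [0, 6, 7, 4, 10, 11, 12, 17]; 1 leaf entered; closest P21.

== RESULT ==
8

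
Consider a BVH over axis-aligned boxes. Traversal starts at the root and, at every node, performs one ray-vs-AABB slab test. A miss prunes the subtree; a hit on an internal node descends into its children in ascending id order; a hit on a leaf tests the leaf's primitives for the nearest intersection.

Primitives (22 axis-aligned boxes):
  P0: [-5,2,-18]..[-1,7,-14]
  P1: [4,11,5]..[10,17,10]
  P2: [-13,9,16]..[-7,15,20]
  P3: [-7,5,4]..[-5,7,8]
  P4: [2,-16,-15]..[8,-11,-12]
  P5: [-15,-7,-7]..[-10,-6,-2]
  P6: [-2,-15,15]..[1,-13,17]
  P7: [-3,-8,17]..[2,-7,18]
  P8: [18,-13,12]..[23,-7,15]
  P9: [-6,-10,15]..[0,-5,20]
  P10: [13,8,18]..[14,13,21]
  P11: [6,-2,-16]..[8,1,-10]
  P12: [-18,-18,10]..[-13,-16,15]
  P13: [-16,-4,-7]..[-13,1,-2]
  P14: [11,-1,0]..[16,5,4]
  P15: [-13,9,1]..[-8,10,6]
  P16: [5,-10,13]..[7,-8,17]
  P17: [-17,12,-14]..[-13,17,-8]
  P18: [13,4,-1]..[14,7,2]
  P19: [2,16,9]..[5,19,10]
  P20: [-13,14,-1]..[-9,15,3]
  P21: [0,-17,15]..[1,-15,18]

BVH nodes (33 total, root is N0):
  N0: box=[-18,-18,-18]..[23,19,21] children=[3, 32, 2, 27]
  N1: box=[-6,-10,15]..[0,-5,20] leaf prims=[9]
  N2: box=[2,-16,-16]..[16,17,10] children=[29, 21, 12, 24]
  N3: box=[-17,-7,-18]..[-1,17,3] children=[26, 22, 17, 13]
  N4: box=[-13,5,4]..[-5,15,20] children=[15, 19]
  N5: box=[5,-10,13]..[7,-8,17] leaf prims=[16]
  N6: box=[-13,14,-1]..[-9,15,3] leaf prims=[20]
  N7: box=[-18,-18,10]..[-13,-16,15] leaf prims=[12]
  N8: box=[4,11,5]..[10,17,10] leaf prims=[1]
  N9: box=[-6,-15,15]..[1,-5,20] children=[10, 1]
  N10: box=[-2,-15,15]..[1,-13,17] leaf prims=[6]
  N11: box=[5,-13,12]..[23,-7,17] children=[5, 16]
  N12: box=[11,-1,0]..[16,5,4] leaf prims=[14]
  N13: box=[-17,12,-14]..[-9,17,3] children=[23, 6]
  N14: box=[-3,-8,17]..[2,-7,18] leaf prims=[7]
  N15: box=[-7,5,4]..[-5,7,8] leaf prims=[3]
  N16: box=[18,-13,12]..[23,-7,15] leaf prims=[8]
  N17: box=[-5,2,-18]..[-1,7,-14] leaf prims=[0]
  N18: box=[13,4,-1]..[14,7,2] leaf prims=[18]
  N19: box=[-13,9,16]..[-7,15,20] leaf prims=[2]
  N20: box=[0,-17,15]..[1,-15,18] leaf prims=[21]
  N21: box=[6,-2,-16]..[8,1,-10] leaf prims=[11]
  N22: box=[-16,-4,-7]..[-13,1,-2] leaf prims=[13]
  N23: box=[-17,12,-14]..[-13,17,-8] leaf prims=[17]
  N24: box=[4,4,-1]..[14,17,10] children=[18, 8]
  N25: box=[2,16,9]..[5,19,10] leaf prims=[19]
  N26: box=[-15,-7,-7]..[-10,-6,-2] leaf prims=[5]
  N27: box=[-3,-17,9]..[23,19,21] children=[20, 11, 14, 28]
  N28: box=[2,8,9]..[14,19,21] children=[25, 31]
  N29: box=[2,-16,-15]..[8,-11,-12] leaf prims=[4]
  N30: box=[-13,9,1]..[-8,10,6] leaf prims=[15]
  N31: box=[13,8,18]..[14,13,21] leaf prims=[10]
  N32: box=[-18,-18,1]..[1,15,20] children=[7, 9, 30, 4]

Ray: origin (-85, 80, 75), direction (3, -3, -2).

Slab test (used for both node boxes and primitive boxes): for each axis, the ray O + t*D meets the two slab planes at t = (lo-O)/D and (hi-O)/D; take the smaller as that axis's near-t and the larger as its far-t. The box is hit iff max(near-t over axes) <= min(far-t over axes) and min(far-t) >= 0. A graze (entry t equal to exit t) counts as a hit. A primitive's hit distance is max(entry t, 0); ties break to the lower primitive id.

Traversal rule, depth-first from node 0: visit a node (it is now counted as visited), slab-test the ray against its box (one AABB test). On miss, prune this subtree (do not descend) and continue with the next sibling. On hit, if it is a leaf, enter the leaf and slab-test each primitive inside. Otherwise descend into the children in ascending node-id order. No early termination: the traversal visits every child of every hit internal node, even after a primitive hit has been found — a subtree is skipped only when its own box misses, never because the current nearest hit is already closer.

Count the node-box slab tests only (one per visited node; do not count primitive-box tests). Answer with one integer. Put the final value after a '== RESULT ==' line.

Trace the traversal:
N0 x:[67/3,36] y:[61/3,98/3] z:[27,93/2] -> hit [27,98/3], descend [2, 3, 27, 32]
  N2 x:[29,101/3] y:[21,32] z:[65/2,91/2] -> miss, prune
  N3 x:[68/3,28] y:[21,29] z:[36,93/2] -> miss, prune
  N27 x:[82/3,36] y:[61/3,97/3] z:[27,33] -> hit [82/3,97/3], descend [11, 14, 20, 28]
    N11 x:[30,36] y:[29,31] z:[29,63/2] -> hit [30,31], descend [5, 16]
      N5 x:[30,92/3] y:[88/3,30] z:[29,31] -> hit [30,30] leaf, test {P16@t=30}
      N16 x:[103/3,36] y:[29,31] z:[30,63/2] -> miss, prune
    N14 x:[82/3,29] y:[29,88/3] z:[57/2,29] -> hit [29,29] leaf, test {P7@t=29}
    N20 x:[85/3,86/3] y:[95/3,97/3] z:[57/2,30] -> miss, prune
    N28 x:[29,33] y:[61/3,24] z:[27,33] -> miss, prune
  N32 x:[67/3,86/3] y:[65/3,98/3] z:[55/2,37] -> hit [55/2,86/3], descend [4, 7, 9, 30]
    N4 x:[24,80/3] y:[65/3,25] z:[55/2,71/2] -> miss, prune
    N7 x:[67/3,24] y:[32,98/3] z:[30,65/2] -> miss, prune
    N9 x:[79/3,86/3] y:[85/3,95/3] z:[55/2,30] -> hit [85/3,86/3], descend [1, 10]
      N1 x:[79/3,85/3] y:[85/3,30] z:[55/2,30] -> hit [85/3,85/3] leaf, test {P9@t=85/3}
      N10 x:[83/3,86/3] y:[31,95/3] z:[29,30] -> miss, prune
    N30 x:[24,77/3] y:[70/3,71/3] z:[69/2,37] -> miss, prune

order=[0, 2, 3, 27, 11, 5, 16, 14, 20, 28, 32, 4, 7, 9, 1, 10, 30]  |boxes|=17  |leaves|=3  hit=P9

== RESULT ==
17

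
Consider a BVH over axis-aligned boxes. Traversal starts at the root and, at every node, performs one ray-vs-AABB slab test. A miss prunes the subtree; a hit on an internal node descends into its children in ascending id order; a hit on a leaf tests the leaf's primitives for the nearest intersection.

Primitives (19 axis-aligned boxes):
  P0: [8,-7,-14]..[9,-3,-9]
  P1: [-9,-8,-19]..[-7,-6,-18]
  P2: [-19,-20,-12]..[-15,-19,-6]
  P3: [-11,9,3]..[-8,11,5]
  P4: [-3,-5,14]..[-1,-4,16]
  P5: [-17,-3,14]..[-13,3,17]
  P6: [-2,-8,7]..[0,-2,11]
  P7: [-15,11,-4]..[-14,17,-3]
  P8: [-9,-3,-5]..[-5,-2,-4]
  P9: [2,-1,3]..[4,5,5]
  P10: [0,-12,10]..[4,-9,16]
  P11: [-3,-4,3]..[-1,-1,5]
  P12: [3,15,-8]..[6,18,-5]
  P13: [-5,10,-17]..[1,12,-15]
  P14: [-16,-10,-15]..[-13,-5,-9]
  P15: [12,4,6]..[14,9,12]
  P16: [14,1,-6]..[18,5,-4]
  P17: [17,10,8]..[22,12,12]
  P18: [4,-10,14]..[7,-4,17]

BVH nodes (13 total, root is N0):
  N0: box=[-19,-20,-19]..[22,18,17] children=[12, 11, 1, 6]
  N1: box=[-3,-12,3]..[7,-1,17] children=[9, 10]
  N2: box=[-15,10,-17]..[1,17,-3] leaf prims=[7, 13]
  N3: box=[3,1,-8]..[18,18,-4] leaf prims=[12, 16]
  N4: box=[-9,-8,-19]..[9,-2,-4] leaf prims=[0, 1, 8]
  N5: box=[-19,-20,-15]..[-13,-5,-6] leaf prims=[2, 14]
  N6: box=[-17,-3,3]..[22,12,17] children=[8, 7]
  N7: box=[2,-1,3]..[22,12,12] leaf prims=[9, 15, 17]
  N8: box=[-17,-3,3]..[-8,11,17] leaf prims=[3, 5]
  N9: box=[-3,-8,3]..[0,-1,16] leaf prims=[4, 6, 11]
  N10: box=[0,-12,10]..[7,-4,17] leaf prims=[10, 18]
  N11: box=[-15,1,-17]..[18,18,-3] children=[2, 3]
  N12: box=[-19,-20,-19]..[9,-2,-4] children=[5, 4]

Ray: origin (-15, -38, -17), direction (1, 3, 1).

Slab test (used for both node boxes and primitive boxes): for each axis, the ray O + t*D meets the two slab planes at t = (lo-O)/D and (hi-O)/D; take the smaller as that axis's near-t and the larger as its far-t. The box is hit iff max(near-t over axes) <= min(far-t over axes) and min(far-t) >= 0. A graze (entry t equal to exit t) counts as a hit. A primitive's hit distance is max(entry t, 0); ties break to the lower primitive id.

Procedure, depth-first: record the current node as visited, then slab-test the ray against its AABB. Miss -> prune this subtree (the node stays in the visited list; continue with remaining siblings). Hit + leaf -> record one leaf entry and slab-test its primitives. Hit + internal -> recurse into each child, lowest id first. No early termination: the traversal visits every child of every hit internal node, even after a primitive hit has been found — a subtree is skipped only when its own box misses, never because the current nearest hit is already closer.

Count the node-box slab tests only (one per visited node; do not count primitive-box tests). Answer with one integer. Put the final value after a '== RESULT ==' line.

Trace the traversal:
N0 x:[-4,37] y:[6,56/3] z:[-2,34] -> hit [6,56/3], descend [1, 6, 11, 12]
  N1 x:[12,22] y:[26/3,37/3] z:[20,34] -> miss, prune
  N6 x:[-2,37] y:[35/3,50/3] z:[20,34] -> miss, prune
  N11 x:[0,33] y:[13,56/3] z:[0,14] -> hit [13,14], descend [2, 3]
    N2 x:[0,16] y:[16,55/3] z:[0,14] -> miss, prune
    N3 x:[18,33] y:[13,56/3] z:[9,13] -> miss, prune
  N12 x:[-4,24] y:[6,12] z:[-2,13] -> hit [6,12], descend [4, 5]
    N4 x:[6,24] y:[10,12] z:[-2,13] -> hit [10,12] leaf, test {P0(miss), P1(miss), P8(miss)}
    N5 x:[-4,2] y:[6,11] z:[2,11] -> miss, prune

9 AABB tests over nodes [0, 1, 6, 11, 2, 3, 12, 4, 5]; 1 leaf entered; closest miss.

== RESULT ==
9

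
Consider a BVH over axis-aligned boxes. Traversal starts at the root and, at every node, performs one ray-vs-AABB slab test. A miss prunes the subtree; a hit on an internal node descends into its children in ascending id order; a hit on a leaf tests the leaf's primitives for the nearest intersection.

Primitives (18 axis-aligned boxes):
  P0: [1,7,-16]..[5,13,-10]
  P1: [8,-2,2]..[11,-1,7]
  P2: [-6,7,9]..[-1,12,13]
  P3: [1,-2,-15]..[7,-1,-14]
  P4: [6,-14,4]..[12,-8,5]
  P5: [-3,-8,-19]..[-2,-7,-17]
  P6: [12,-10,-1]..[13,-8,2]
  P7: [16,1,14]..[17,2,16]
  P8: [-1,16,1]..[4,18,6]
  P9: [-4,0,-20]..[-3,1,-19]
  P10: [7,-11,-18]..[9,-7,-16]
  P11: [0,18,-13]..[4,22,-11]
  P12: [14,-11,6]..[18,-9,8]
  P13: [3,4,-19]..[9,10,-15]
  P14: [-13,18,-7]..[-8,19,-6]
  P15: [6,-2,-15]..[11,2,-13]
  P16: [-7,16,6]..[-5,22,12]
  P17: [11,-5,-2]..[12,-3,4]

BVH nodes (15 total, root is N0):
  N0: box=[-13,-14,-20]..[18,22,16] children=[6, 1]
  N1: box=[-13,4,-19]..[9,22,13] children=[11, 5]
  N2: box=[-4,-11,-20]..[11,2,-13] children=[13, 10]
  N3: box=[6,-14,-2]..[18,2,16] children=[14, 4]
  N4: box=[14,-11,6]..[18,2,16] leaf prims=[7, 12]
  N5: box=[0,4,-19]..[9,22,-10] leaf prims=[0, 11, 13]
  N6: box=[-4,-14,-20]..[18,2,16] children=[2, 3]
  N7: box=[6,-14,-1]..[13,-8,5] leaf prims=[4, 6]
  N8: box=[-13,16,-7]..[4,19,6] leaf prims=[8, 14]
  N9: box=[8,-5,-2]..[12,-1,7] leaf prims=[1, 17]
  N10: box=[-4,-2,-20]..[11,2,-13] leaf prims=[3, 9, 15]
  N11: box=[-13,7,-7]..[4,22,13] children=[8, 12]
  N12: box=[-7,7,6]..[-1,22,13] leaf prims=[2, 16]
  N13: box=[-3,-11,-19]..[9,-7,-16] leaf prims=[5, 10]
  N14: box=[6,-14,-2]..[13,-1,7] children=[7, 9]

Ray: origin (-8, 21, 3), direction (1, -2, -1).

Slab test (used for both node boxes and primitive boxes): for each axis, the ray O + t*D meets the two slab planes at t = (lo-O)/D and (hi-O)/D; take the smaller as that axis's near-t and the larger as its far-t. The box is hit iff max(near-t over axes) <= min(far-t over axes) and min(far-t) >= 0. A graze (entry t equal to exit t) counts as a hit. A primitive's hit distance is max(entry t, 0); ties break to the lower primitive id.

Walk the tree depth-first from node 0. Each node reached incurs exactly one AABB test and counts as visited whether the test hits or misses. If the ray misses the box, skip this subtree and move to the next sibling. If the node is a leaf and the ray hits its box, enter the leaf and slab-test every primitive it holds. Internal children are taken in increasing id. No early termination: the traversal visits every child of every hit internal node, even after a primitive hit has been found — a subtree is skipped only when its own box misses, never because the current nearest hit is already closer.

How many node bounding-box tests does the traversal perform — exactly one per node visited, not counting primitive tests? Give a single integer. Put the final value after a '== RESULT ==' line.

Trace the traversal:
N0 x:[-5,26] y:[-1/2,35/2] z:[-13,23] -> hit [-1/2,35/2], descend [1, 6]
  N1 x:[-5,17] y:[-1/2,17/2] z:[-10,22] -> hit [-1/2,17/2], descend [5, 11]
    N5 x:[8,17] y:[-1/2,17/2] z:[13,22] -> miss, prune
    N11 x:[-5,12] y:[-1/2,7] z:[-10,10] -> hit [-1/2,7], descend [8, 12]
      N8 x:[-5,12] y:[1,5/2] z:[-3,10] -> hit [1,5/2] leaf, test {P8(miss), P14(miss)}
      N12 x:[1,7] y:[-1/2,7] z:[-10,-3] -> miss, prune
  N6 x:[4,26] y:[19/2,35/2] z:[-13,23] -> hit [19/2,35/2], descend [2, 3]
    N2 x:[4,19] y:[19/2,16] z:[16,23] -> hit [16,16], descend [10, 13]
      N10 x:[4,19] y:[19/2,23/2] z:[16,23] -> miss, prune
      N13 x:[5,17] y:[14,16] z:[19,22] -> miss, prune
    N3 x:[14,26] y:[19/2,35/2] z:[-13,5] -> miss, prune

11 AABB tests over nodes [0, 1, 5, 11, 8, 12, 6, 2, 10, 13, 3]; 1 leaf entered; closest miss.

== RESULT ==
11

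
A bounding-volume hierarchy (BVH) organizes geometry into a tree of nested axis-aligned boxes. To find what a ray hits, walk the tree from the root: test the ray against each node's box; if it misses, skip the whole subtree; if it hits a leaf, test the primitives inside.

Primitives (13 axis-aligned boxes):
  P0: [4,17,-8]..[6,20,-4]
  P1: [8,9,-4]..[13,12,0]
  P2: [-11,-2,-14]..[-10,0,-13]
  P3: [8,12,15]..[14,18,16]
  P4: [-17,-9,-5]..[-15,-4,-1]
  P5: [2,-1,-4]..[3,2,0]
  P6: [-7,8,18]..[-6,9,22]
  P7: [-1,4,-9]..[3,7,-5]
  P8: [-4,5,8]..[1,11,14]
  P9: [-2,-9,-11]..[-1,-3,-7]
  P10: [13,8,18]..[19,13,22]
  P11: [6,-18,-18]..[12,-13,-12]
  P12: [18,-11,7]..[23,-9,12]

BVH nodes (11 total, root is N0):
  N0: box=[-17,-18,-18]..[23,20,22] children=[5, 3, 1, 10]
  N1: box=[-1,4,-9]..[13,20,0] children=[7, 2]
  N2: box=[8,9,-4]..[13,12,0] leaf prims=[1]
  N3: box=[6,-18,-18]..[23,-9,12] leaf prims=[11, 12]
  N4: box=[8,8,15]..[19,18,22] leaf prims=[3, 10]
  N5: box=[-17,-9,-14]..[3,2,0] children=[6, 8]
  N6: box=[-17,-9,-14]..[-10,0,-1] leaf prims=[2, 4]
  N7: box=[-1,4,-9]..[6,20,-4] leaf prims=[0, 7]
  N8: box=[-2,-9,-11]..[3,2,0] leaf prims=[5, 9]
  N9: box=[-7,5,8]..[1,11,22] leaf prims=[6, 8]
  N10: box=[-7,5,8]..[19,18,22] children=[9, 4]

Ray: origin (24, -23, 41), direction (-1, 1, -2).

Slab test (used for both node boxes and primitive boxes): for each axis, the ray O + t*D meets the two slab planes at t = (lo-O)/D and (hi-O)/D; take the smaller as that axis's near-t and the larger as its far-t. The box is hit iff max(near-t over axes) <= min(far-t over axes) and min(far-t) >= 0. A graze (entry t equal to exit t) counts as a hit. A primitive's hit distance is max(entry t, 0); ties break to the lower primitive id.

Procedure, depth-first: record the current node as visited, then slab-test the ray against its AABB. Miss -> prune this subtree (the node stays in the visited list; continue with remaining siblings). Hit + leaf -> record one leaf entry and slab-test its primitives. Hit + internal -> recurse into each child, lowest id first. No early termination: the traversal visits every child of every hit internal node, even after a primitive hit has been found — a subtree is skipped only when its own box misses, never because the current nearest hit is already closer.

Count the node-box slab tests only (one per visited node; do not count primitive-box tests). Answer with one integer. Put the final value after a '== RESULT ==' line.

Traverse from the root:
N0 x:[1,41] y:[5,43] z:[19/2,59/2] -> hit [19/2,59/2], descend [1, 3, 5, 10]
  N1 x:[11,25] y:[27,43] z:[41/2,25] -> miss, prune
  N3 x:[1,18] y:[5,14] z:[29/2,59/2] -> miss, prune
  N5 x:[21,41] y:[14,25] z:[41/2,55/2] -> hit [21,25], descend [6, 8]
    N6 x:[34,41] y:[14,23] z:[21,55/2] -> miss, prune
    N8 x:[21,26] y:[14,25] z:[41/2,26] -> hit [21,25] leaf, test {P5@t=22, P9(miss)}
  N10 x:[5,31] y:[28,41] z:[19/2,33/2] -> miss, prune

7 AABB tests over nodes [0, 1, 3, 5, 6, 8, 10]; 1 leaf entered; closest P5.

== RESULT ==
7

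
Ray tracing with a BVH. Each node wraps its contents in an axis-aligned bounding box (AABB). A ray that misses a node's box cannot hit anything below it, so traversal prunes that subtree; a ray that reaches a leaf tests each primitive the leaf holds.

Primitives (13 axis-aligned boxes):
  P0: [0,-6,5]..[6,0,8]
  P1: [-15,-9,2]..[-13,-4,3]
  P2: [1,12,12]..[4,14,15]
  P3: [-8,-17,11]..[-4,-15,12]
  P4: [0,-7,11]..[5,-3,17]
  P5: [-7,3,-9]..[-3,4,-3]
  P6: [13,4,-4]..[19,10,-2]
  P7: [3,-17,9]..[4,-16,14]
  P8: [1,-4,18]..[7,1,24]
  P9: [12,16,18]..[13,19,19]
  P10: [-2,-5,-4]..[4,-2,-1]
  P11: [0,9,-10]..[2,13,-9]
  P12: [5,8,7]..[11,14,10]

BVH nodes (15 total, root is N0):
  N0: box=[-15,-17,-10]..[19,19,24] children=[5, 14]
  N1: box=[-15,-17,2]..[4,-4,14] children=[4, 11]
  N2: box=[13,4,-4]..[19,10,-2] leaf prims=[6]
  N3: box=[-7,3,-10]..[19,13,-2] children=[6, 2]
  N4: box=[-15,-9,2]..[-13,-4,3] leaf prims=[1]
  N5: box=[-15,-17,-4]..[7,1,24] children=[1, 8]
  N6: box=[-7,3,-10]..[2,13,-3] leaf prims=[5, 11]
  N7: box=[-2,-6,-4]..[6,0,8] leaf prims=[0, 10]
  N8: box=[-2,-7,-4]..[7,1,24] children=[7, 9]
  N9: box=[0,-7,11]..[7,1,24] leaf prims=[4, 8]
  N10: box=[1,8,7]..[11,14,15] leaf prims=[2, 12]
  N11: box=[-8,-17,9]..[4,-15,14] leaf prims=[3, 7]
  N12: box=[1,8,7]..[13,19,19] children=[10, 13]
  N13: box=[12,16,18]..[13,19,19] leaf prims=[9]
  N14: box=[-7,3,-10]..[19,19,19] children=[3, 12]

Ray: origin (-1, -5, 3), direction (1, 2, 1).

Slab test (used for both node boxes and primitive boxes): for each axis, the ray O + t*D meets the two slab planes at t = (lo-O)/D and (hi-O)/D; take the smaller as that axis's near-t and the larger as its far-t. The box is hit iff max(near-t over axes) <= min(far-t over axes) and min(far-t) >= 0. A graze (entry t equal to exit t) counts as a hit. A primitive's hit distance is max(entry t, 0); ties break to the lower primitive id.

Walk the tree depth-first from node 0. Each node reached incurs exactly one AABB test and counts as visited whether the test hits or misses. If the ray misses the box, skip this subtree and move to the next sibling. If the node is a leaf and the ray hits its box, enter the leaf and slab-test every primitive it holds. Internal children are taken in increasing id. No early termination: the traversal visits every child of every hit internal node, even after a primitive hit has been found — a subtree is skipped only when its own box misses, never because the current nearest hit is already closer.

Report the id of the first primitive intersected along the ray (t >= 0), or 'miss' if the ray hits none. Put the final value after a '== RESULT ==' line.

Trace the traversal:
N0 x:[-14,20] y:[-6,12] z:[-13,21] -> hit [-6,12], descend [5, 14]
  N5 x:[-14,8] y:[-6,3] z:[-7,21] -> hit [-6,3], descend [1, 8]
    N1 x:[-14,5] y:[-6,1/2] z:[-1,11] -> hit [-1,1/2], descend [4, 11]
      N4 x:[-14,-12] y:[-2,1/2] z:[-1,0] -> miss, prune
      N11 x:[-7,5] y:[-6,-5] z:[6,11] -> miss, prune
    N8 x:[-1,8] y:[-1,3] z:[-7,21] -> hit [-1,3], descend [7, 9]
      N7 x:[-1,7] y:[-1/2,5/2] z:[-7,5] -> hit [-1/2,5/2] leaf, test {P0@t=2, P10(miss)}
      N9 x:[1,8] y:[-1,3] z:[8,21] -> miss, prune
  N14 x:[-6,20] y:[4,12] z:[-13,16] -> hit [4,12], descend [3, 12]
    N3 x:[-6,20] y:[4,9] z:[-13,-5] -> miss, prune
    N12 x:[2,14] y:[13/2,12] z:[4,16] -> hit [13/2,12], descend [10, 13]
      N10 x:[2,12] y:[13/2,19/2] z:[4,12] -> hit [13/2,19/2] leaf, test {P2(miss), P12@t=13/2}
      N13 x:[13,14] y:[21/2,12] z:[15,16] -> miss, prune

order=[0, 5, 1, 4, 11, 8, 7, 9, 14, 3, 12, 10, 13]  |boxes|=13  |leaves|=2  hit=P0

== RESULT ==
0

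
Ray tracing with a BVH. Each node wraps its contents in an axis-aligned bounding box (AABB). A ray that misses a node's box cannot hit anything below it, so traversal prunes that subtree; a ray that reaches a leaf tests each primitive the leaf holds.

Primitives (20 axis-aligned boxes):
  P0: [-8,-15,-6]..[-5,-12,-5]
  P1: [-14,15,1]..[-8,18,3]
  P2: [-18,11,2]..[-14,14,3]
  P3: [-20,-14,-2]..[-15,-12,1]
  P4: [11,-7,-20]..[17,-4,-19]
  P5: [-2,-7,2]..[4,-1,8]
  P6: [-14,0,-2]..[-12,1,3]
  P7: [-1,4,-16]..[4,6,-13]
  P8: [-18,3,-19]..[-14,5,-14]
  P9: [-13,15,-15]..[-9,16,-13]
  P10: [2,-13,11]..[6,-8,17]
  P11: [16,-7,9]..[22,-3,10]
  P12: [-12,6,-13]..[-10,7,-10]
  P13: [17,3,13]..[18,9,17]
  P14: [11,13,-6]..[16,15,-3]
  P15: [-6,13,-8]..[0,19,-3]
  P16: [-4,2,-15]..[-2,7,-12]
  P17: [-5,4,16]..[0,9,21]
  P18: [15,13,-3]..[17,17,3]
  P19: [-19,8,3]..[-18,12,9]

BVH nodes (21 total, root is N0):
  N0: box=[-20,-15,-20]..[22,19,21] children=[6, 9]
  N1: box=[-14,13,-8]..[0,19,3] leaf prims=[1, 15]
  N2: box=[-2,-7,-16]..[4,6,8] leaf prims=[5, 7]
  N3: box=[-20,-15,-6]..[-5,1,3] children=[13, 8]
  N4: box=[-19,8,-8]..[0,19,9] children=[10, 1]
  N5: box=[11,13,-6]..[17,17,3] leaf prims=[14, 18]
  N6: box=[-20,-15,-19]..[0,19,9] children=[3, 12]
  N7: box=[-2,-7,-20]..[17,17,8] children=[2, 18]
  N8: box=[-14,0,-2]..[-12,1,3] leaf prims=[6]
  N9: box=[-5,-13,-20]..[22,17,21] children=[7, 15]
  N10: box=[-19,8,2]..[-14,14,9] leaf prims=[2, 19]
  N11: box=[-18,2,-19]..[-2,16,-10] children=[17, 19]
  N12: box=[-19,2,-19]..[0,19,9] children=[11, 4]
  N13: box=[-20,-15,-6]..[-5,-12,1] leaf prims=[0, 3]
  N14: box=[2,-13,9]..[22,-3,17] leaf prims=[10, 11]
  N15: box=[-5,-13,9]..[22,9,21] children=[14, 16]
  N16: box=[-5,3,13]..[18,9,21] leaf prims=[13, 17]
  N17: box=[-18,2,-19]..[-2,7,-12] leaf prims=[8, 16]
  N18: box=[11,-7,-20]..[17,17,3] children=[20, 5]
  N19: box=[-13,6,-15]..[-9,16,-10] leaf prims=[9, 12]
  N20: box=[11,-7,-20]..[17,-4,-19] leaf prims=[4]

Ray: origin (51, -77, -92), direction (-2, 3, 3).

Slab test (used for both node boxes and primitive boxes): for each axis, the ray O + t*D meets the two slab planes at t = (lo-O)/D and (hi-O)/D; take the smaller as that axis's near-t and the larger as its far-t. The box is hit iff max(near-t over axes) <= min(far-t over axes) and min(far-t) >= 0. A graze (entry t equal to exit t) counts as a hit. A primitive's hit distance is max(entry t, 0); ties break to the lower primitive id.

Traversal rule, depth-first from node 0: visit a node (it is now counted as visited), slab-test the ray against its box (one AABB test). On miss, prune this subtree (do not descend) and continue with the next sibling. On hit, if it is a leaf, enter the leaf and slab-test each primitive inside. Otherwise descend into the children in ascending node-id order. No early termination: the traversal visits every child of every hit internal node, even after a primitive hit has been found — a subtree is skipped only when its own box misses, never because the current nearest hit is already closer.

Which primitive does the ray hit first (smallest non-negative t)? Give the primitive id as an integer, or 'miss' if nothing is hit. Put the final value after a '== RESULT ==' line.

Walk:
N0 x:[29/2,71/2] y:[62/3,32] z:[24,113/3] -> hit [24,32], descend [6, 9]
  N6 x:[51/2,71/2] y:[62/3,32] z:[73/3,101/3] -> hit [51/2,32], descend [3, 12]
    N3 x:[28,71/2] y:[62/3,26] z:[86/3,95/3] -> miss, prune
    N12 x:[51/2,35] y:[79/3,32] z:[73/3,101/3] -> hit [79/3,32], descend [4, 11]
      N4 x:[51/2,35] y:[85/3,32] z:[28,101/3] -> hit [85/3,32], descend [1, 10]
        N1 x:[51/2,65/2] y:[30,32] z:[28,95/3] -> hit [30,95/3] leaf, test {P1@t=31, P15(miss)}
        N10 x:[65/2,35] y:[85/3,91/3] z:[94/3,101/3] -> miss, prune
      N11 x:[53/2,69/2] y:[79/3,31] z:[73/3,82/3] -> hit [53/2,82/3], descend [17, 19]
        N17 x:[53/2,69/2] y:[79/3,28] z:[73/3,80/3] -> hit [53/2,80/3] leaf, test {P8(miss), P16@t=53/2}
        N19 x:[30,32] y:[83/3,31] z:[77/3,82/3] -> miss, prune
  N9 x:[29/2,28] y:[64/3,94/3] z:[24,113/3] -> hit [24,28], descend [7, 15]
    N7 x:[17,53/2] y:[70/3,94/3] z:[24,100/3] -> hit [24,53/2], descend [2, 18]
      N2 x:[47/2,53/2] y:[70/3,83/3] z:[76/3,100/3] -> hit [76/3,53/2] leaf, test {P5(miss), P7(miss)}
      N18 x:[17,20] y:[70/3,94/3] z:[24,95/3] -> miss, prune
    N15 x:[29/2,28] y:[64/3,86/3] z:[101/3,113/3] -> miss, prune

order=[0, 6, 3, 12, 4, 1, 10, 11, 17, 19, 9, 7, 2, 18, 15]  |boxes|=15  |leaves|=3  hit=P16

== RESULT ==
16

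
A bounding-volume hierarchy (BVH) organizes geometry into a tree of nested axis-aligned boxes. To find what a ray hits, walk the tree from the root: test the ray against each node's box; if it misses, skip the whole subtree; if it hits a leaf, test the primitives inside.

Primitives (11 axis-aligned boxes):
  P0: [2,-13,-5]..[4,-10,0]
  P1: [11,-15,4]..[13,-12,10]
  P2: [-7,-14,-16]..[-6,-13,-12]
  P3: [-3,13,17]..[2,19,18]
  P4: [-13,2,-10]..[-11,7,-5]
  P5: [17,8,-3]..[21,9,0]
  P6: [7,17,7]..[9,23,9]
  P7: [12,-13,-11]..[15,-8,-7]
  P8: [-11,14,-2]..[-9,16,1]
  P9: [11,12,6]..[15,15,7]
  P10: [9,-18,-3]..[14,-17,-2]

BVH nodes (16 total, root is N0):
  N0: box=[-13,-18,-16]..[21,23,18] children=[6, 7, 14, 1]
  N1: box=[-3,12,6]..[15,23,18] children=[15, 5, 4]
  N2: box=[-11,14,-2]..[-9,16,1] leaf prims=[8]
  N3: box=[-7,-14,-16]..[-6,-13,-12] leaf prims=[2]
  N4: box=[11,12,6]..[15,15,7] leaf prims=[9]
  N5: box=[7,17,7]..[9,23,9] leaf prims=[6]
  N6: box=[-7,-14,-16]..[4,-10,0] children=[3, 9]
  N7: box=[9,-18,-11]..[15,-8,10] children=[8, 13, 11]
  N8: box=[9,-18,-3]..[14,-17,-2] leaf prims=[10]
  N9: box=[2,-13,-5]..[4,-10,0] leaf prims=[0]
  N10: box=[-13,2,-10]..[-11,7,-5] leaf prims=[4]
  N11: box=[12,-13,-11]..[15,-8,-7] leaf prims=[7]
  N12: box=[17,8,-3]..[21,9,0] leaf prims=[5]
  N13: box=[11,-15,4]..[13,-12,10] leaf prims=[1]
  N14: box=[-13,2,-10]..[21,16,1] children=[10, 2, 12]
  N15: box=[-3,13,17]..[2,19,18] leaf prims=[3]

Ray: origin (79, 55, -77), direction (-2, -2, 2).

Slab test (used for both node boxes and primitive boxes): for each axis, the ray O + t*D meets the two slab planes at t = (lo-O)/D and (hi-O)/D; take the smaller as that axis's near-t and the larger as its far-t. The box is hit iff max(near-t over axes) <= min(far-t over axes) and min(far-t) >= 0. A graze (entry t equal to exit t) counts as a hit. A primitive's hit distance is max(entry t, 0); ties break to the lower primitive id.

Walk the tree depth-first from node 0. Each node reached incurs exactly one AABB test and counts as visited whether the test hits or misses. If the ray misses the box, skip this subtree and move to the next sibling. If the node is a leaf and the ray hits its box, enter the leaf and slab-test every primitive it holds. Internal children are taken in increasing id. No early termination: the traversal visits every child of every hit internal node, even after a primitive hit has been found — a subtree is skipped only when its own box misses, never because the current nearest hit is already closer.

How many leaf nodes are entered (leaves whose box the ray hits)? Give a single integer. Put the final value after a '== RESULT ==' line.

Traverse from the root:
N0 x:[29,46] y:[16,73/2] z:[61/2,95/2] -> hit [61/2,73/2], descend [1, 6, 7, 14]
  N1 x:[32,41] y:[16,43/2] z:[83/2,95/2] -> miss, prune
  N6 x:[75/2,43] y:[65/2,69/2] z:[61/2,77/2] -> miss, prune
  N7 x:[32,35] y:[63/2,73/2] z:[33,87/2] -> hit [33,35], descend [8, 11, 13]
    N8 x:[65/2,35] y:[36,73/2] z:[37,75/2] -> miss, prune
    N11 x:[32,67/2] y:[63/2,34] z:[33,35] -> hit [33,67/2] leaf, test {P7@t=33}
    N13 x:[33,34] y:[67/2,35] z:[81/2,87/2] -> miss, prune
  N14 x:[29,46] y:[39/2,53/2] z:[67/2,39] -> miss, prune

Visited [0, 1, 6, 7, 8, 11, 13, 14]. Tests: 8 box, 1 leaf. Nearest: P7.

== RESULT ==
1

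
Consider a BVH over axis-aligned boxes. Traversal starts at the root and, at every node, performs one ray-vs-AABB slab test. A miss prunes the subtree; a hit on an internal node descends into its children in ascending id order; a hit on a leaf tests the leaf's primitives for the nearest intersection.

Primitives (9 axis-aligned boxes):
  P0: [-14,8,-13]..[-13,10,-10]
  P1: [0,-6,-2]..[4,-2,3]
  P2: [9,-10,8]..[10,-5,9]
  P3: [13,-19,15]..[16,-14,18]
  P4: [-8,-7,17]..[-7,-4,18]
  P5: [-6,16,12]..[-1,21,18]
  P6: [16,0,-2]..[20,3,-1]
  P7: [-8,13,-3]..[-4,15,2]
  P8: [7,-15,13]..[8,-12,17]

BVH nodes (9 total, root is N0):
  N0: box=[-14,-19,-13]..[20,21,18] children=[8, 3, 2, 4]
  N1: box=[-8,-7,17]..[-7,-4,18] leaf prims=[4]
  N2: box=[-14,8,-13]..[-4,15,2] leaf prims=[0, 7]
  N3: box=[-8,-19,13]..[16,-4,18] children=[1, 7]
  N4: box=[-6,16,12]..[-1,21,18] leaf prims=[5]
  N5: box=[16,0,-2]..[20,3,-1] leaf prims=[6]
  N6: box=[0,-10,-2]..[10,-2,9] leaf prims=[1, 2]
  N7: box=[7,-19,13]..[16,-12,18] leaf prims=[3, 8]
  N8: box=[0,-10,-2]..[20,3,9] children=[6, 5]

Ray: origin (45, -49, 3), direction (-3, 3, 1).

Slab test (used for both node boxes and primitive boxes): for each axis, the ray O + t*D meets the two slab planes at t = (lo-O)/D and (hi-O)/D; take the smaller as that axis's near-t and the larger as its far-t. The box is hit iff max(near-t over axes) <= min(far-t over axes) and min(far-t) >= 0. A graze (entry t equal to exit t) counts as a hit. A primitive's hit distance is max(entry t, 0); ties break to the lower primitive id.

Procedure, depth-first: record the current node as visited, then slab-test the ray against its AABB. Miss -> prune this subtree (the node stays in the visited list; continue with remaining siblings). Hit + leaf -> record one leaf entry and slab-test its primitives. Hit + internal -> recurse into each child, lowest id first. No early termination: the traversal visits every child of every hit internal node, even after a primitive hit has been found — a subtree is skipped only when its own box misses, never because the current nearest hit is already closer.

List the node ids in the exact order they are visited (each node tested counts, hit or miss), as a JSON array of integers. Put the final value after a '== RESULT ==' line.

Trace the traversal:
N0 x:[25/3,59/3] y:[10,70/3] z:[-16,15] -> hit [10,15], descend [2, 3, 4, 8]
  N2 x:[49/3,59/3] y:[19,64/3] z:[-16,-1] -> miss, prune
  N3 x:[29/3,53/3] y:[10,15] z:[10,15] -> hit [10,15], descend [1, 7]
    N1 x:[52/3,53/3] y:[14,15] z:[14,15] -> miss, prune
    N7 x:[29/3,38/3] y:[10,37/3] z:[10,15] -> hit [10,37/3] leaf, test {P3(miss), P8@t=37/3}
  N4 x:[46/3,17] y:[65/3,70/3] z:[9,15] -> miss, prune
  N8 x:[25/3,15] y:[13,52/3] z:[-5,6] -> miss, prune

7 AABB tests over nodes [0, 2, 3, 1, 7, 4, 8]; 1 leaf entered; closest P8.

== RESULT ==
[0, 2, 3, 1, 7, 4, 8]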